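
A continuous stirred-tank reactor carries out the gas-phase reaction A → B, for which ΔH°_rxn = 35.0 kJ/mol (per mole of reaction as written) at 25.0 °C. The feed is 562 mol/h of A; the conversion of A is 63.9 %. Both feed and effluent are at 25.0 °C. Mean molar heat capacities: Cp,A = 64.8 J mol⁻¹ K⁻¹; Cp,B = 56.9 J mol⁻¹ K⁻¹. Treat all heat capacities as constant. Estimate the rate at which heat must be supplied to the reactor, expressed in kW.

Extent of reaction ξ = 0.639 × 562 = 359.12 mol/h
Reaction term: ξ·ΔH°_rxn = 359.12 × 35.0 = 12569 kJ/h
Q = ΔH = 12569 kJ/h = 3.4914 kW
Heat supplied = 3.4914 kW

Q_in = 3.49 kW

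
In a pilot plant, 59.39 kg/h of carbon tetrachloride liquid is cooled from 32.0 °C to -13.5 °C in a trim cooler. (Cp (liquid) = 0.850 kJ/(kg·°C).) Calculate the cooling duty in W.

Q = ṁ·Cp·ΔT = 59.39 × 0.850 × (-13.5 − 32.0) = -2296.9 kJ/h
Converting: 2296.9 / 3600 s = 0.63803 kW
Cooling duty = 638.03 W

Q_c = 638 W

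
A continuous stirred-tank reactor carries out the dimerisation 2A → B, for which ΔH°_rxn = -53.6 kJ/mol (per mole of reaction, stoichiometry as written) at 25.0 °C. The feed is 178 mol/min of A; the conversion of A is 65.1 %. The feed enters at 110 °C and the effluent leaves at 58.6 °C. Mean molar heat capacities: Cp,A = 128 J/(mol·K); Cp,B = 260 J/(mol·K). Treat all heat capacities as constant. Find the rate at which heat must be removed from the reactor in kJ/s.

Extent of reaction ξ = 0.651 × 178 / 2 = 57.939 mol/min
Reaction term: ξ·ΔH°_rxn = 57.939 × -53.6 = -3105.5 kJ/min
Sensible, feed 110→25 °C: -1936.6 kJ/min
Outlet flows (mol/min): A 62.122, B 57.939
Sensible, products 25→58.6 °C: 773.33 kJ/min
Q = ΔH = -4268.8 kJ/min = -71.147 kW
Heat removed = 71.147 kJ/s

Q_out = 71.1 kJ/s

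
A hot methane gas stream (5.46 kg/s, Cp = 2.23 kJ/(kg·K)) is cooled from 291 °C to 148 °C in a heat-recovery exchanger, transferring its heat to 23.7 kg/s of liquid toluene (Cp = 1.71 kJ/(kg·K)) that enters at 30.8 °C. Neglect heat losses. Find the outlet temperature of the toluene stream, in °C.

T_c,out = 73.8 °C

Heat released by hot stream: Q = 5.46 × 2.23 × (291 − 148) = 1741.1 kJ/s
Energy balance on cold side (adiabatic exchanger): Q = ṁ_c·Cp_c·(T_c,out − T_c,in)
T_c,out = 30.8 + 1741.1/(23.7 × 1.71) = 73.762 °C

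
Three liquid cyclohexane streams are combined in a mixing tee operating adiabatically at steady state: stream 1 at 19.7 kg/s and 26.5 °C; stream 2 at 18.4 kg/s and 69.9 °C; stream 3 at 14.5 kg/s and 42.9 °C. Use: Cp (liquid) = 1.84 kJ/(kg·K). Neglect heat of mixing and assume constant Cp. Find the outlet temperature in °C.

Energy balance with Q = 0: Σ ṁᵢCp,ᵢ(T_out − Tᵢ) = 0
Σ ṁᵢCp,ᵢTᵢ = 19.7×1.84×26.5 + 18.4×1.84×69.9 + 14.5×1.84×42.9 = 4471.7
Σ ṁᵢCp,ᵢ = 19.7×1.84 + 18.4×1.84 + 14.5×1.84 = 96.784
T_out = 4471.7 / 96.784 = 46.203 °C

T_out = 46.2 °C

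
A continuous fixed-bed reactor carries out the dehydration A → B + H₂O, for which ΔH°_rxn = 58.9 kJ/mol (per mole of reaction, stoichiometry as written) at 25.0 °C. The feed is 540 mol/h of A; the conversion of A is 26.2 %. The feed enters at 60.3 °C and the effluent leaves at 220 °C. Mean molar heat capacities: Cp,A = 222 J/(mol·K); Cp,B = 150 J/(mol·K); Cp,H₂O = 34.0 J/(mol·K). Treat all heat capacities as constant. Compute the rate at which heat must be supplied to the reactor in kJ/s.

Q_in = 7.34 kJ/s

Extent of reaction ξ = 0.262 × 540 = 141.48 mol/h
Reaction term: ξ·ΔH°_rxn = 141.48 × 58.9 = 8333.2 kJ/h
Sensible, feed 60.3→25 °C: -4231.8 kJ/h
Outlet flows (mol/h): A 398.52, B 141.48, H₂O 141.48
Sensible, products 25→220 °C: 22328 kJ/h
Q = ΔH = 26430 kJ/h = 7.3416 kW
Heat supplied = 7.3416 kJ/s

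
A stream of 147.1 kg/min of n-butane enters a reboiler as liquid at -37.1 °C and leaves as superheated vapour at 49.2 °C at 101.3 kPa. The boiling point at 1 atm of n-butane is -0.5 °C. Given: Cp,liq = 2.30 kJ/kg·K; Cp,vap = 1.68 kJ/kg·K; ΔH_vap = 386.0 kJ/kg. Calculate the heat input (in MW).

liquid -37.1→-0.5 °C: 84.18 kJ/kg
vaporisation at -0.5 °C: 386 kJ/kg
vapour -0.5→49.2 °C: 83.496 kJ/kg
Δh = 84.18 + 386 + 83.496 = 553.68 kJ/kg
Q = ṁ·Δh = 147.1 kg/min × 553.68 kJ/kg = 81446 kJ/min
|Q| = 1357.4 kW = 1.3574 MW

Q = 1.36 MW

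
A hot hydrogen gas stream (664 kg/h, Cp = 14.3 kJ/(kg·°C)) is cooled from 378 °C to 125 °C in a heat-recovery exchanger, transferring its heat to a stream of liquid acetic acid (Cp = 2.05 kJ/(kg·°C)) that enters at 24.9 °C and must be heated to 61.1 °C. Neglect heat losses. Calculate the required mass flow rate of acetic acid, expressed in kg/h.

Heat released by hot stream: Q = 664 × 14.3 × (378 − 125) = 2.4023e+06 kJ/h
Energy balance on cold side (adiabatic exchanger): Q = ṁ_c·Cp_c·(T_c,out − T_c,in)
ṁ_c = 2.4023e+06 / [2.05 × (61.1 − 24.9)] = 32371 kg/h

ṁ_c = 32400 kg/h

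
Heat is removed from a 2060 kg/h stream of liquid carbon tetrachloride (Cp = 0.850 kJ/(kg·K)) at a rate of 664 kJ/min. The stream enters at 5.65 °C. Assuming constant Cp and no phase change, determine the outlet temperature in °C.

Q = 664 kJ/min = 39840 kJ/h
ΔT = Q/(ṁ·Cp) = 39840/(2060×0.850) = 22.753 K
T_out = 5.65 − 22.753 = -17.103 °C

T_out = -17.1 °C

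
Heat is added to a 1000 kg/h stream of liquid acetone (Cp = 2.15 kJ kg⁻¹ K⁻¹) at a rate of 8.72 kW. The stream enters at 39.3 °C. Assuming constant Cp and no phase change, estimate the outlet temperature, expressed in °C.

Q = 8.72 kW = 31392 kJ/h
ΔT = Q/(ṁ·Cp) = 31392/(1000×2.15) = 14.601 K
T_out = 39.3 + 14.601 = 53.901 °C

T_out = 53.9 °C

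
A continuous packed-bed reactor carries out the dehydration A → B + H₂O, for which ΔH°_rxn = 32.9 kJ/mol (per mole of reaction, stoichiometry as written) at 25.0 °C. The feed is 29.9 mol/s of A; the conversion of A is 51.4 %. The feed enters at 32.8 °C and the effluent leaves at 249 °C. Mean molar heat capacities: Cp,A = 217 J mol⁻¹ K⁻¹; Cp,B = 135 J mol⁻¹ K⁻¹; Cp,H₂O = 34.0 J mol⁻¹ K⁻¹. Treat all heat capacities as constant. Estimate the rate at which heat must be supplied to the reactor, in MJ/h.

Q_in = 6280 MJ/h

Extent of reaction ξ = 0.514 × 29.9 = 15.369 mol/s
Reaction term: ξ·ΔH°_rxn = 15.369 × 32.9 = 505.63 kJ/s
Sensible, feed 32.8→25 °C: -50.609 kJ/s
Outlet flows (mol/s): A 14.531, B 15.369, H₂O 15.369
Sensible, products 25→249 °C: 1288.1 kJ/s
Q = ΔH = 1743.2 kJ/s = 1743.2 kW
Heat supplied = 6275.4 MJ/h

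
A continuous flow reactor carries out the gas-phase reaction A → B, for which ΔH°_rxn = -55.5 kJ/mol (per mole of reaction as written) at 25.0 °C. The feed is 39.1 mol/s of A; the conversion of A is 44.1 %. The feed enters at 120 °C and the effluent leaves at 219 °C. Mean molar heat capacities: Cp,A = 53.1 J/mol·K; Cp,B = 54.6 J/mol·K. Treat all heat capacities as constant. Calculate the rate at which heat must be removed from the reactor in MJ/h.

Extent of reaction ξ = 0.441 × 39.1 = 17.243 mol/s
Reaction term: ξ·ΔH°_rxn = 17.243 × -55.5 = -956.99 kJ/s
Sensible, feed 120→25 °C: -197.24 kJ/s
Outlet flows (mol/s): A 21.857, B 17.243
Sensible, products 25→219 °C: 407.8 kJ/s
Q = ΔH = -746.43 kJ/s = -746.43 kW
Heat removed = 2687.1 MJ/h

Q_out = 2690 MJ/h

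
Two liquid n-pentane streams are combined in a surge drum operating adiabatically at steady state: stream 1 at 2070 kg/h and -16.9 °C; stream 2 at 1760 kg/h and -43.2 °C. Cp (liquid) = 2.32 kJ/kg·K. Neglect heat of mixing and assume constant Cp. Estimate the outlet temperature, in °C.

No heat crosses the boundary, so H_out = H_in.
Σ ṁᵢCp,ᵢTᵢ = 2070×2.32×-16.9 + 1760×2.32×-43.2 = -257550
Σ ṁᵢCp,ᵢ = 2070×2.32 + 1760×2.32 = 8885.6
T_out = -257550 / 8885.6 = -28.986 °C

T_out = -29.0 °C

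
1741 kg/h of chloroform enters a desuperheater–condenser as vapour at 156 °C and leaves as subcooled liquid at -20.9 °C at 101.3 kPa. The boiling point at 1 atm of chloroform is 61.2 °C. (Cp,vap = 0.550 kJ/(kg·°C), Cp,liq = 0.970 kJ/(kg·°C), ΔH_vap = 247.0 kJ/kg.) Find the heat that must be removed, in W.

Q_c = 183000 W

vapour 156→61.2 °C: -52.14 kJ/kg
condensation at 61.2 °C: -247 kJ/kg
liquid 61.2→-20.9 °C: -79.637 kJ/kg
Δh = -52.14 + -247 + -79.637 = -378.78 kJ/kg
Q = ṁ·Δh = 1741 kg/h × -378.78 kJ/kg = -659450 kJ/h
|Q| = 183.18 kW = 183180 W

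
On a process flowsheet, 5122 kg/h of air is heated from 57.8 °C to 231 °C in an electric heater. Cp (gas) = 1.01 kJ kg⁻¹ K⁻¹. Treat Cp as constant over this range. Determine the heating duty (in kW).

Q = 249 kW

Q = ṁ·Cp·ΔT = 5122 × 1.01 × (231 − 57.8) = 896000 kJ/h
Converting: 896000 / 3600 s = 248.89 kW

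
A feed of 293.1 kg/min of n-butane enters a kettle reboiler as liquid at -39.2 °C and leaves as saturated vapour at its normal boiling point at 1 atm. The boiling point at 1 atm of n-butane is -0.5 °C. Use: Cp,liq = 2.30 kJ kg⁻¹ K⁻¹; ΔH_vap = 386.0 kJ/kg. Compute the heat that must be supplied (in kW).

liquid -39.2→-0.5 °C: 89.01 kJ/kg
vaporisation at -0.5 °C: 386 kJ/kg
Δh = 89.01 + 386 = 475.01 kJ/kg
Q = ṁ·Δh = 293.1 kg/min × 475.01 kJ/kg = 139230 kJ/min
|Q| = 2320.4 kW

Q = 2320 kW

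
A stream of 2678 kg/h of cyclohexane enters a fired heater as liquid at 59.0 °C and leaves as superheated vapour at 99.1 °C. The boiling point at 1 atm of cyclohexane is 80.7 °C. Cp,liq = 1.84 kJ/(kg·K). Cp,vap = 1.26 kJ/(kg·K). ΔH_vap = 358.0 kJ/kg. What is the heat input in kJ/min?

Q = 18800 kJ/min

liquid 59.0→80.7 °C: 39.928 kJ/kg
vaporisation at 80.7 °C: 358 kJ/kg
vapour 80.7→99.1 °C: 23.184 kJ/kg
Δh = 39.928 + 358 + 23.184 = 421.11 kJ/kg
Q = ṁ·Δh = 2678 kg/h × 421.11 kJ/kg = 1.1277e+06 kJ/h
|Q| = 313.26 kW = 18796 kJ/min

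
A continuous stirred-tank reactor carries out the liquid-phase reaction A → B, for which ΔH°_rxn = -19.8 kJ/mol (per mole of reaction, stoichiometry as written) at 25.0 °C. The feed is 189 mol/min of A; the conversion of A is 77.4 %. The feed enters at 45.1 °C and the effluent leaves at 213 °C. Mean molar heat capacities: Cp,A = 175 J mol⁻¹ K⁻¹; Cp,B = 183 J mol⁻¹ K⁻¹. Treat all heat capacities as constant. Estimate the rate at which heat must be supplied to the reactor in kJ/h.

Extent of reaction ξ = 0.774 × 189 = 146.29 mol/min
Reaction term: ξ·ΔH°_rxn = 146.29 × -19.8 = -2896.5 kJ/min
Sensible, feed 45.1→25 °C: -664.81 kJ/min
Outlet flows (mol/min): A 42.714, B 146.29
Sensible, products 25→213 °C: 6438.1 kJ/min
Q = ΔH = 2876.8 kJ/min = 47.947 kW
Heat supplied = 172610 kJ/h

Q_in = 173000 kJ/h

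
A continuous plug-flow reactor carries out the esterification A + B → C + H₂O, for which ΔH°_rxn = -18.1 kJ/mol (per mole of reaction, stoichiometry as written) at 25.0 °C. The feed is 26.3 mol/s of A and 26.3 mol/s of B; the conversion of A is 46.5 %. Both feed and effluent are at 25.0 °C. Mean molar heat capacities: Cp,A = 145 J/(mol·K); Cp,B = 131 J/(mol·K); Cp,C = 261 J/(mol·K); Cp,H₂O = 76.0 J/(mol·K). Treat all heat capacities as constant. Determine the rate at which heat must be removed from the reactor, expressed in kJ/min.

Q_out = 13300 kJ/min

Extent of reaction ξ = 0.465 × 26.3 = 12.23 mol/s
Reaction term: ξ·ΔH°_rxn = 12.23 × -18.1 = -221.35 kJ/s
Q = ΔH = -221.35 kJ/s = -221.35 kW
Heat removed = 13281 kJ/min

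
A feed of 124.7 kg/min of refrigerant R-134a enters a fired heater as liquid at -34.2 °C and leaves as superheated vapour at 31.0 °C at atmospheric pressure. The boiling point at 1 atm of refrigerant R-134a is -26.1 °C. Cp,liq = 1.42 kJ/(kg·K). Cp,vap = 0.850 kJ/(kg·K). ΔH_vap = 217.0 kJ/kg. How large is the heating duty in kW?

Q = 576 kW

liquid -34.2→-26.1 °C: 11.502 kJ/kg
vaporisation at -26.1 °C: 217 kJ/kg
vapour -26.1→31.0 °C: 48.535 kJ/kg
Δh = 11.502 + 217 + 48.535 = 277.04 kJ/kg
Q = ṁ·Δh = 124.7 kg/min × 277.04 kJ/kg = 34547 kJ/min
|Q| = 575.78 kW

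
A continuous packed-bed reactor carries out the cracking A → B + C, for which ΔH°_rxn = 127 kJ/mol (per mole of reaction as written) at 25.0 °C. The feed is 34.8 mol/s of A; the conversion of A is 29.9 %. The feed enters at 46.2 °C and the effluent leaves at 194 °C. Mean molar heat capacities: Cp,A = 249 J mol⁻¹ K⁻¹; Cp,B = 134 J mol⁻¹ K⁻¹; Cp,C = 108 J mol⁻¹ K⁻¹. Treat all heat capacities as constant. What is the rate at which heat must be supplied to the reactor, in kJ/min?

Extent of reaction ξ = 0.299 × 34.8 = 10.405 mol/s
Reaction term: ξ·ΔH°_rxn = 10.405 × 127 = 1321.5 kJ/s
Sensible, feed 46.2→25 °C: -183.7 kJ/s
Outlet flows (mol/s): A 24.395, B 10.405, C 10.405
Sensible, products 25→194 °C: 1452.1 kJ/s
Q = ΔH = 2589.9 kJ/s = 2589.9 kW
Heat supplied = 155390 kJ/min

Q_in = 155000 kJ/min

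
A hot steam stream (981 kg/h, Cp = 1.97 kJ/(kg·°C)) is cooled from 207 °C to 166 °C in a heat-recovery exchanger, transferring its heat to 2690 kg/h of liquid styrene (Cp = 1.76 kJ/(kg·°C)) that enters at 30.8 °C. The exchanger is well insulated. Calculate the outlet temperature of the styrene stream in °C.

T_c,out = 47.5 °C

Heat released by hot stream: Q = 981 × 1.97 × (207 − 166) = 79235 kJ/h
Energy balance on cold side (adiabatic exchanger): Q = ṁ_c·Cp_c·(T_c,out − T_c,in)
T_c,out = 30.8 + 79235/(2690 × 1.76) = 47.536 °C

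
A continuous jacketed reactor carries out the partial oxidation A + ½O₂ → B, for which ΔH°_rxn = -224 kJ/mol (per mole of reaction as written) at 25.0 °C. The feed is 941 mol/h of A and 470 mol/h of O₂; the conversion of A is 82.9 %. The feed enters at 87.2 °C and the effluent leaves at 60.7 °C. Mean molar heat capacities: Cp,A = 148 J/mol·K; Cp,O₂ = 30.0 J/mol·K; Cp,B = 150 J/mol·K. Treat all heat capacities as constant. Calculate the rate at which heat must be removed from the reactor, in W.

Q_out = 49800 W

Extent of reaction ξ = 0.829 × 941 = 780.09 mol/h
Reaction term: ξ·ΔH°_rxn = 780.09 × -224 = -174740 kJ/h
Sensible, feed 87.2→25 °C: -9539.5 kJ/h
Outlet flows (mol/h): A 160.91, O₂ 79.956, B 780.09
Sensible, products 25→60.7 °C: 5113.2 kJ/h
Q = ΔH = -179170 kJ/h = -49.768 kW
Heat removed = 49768 W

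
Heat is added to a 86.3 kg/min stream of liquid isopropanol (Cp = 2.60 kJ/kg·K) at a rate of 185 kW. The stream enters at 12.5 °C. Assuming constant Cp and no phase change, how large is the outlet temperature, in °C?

T_out = 62.0 °C

Q = 185 kW = 11100 kJ/min
ΔT = Q/(ṁ·Cp) = 11100/(86.3×2.60) = 49.47 K
T_out = 12.5 + 49.47 = 61.97 °C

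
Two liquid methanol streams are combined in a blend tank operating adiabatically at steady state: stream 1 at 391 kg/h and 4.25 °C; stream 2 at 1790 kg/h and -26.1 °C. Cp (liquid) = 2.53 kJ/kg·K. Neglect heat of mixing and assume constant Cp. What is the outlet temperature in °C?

No heat crosses the boundary, so H_out = H_in.
T_out = Σ ṁᵢCp,ᵢTᵢ / Σ ṁᵢCp,ᵢ
      = -113990 / 5517.9 = -20.659 °C

T_out = -20.7 °C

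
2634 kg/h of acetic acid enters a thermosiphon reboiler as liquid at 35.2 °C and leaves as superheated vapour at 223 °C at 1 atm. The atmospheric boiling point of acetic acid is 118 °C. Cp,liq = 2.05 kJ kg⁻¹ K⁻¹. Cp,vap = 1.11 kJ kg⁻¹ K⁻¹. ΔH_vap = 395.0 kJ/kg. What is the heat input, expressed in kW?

liquid 35.2→118 °C: 169.74 kJ/kg
vaporisation at 118 °C: 395 kJ/kg
vapour 118→223 °C: 116.55 kJ/kg
Δh = 169.74 + 395 + 116.55 = 681.29 kJ/kg
Q = ṁ·Δh = 2634 kg/h × 681.29 kJ/kg = 1.7945e+06 kJ/h
|Q| = 498.48 kW

Q = 498 kW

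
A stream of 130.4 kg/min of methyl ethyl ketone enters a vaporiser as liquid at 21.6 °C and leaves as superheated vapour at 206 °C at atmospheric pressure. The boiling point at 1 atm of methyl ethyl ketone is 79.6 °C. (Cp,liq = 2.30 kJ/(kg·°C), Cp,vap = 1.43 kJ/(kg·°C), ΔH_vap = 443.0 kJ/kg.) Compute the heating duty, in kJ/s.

liquid 21.6→79.6 °C: 133.4 kJ/kg
vaporisation at 79.6 °C: 443 kJ/kg
vapour 79.6→206 °C: 180.75 kJ/kg
Δh = 133.4 + 443 + 180.75 = 757.15 kJ/kg
Q = ṁ·Δh = 130.4 kg/min × 757.15 kJ/kg = 98733 kJ/min
|Q| = 1645.5 kW

Q = 1650 kJ/s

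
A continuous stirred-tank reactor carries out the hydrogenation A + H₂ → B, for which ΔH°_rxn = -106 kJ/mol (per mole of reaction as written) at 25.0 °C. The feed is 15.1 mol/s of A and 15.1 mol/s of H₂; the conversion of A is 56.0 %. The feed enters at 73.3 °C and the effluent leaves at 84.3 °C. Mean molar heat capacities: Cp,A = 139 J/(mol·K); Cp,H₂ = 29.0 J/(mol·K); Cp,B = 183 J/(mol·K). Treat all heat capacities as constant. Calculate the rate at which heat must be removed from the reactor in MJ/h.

Extent of reaction ξ = 0.560 × 15.1 = 8.456 mol/s
Reaction term: ξ·ΔH°_rxn = 8.456 × -106 = -896.34 kJ/s
Sensible, feed 73.3→25 °C: -122.53 kJ/s
Outlet flows (mol/s): A 6.644, H₂ 6.644, B 8.456
Sensible, products 25→84.3 °C: 157.95 kJ/s
Q = ΔH = -860.91 kJ/s = -860.91 kW
Heat removed = 3099.3 MJ/h

Q_out = 3100 MJ/h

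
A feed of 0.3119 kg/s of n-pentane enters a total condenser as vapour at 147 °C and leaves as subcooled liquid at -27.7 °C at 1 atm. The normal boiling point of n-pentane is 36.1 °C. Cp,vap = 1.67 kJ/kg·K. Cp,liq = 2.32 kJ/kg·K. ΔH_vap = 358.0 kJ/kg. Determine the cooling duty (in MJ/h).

vapour 147→36.1 °C: -185.2 kJ/kg
condensation at 36.1 °C: -358 kJ/kg
liquid 36.1→-27.7 °C: -148.02 kJ/kg
Δh = -185.2 + -358 + -148.02 = -691.22 kJ/kg
Q = ṁ·Δh = 0.3119 kg/s × -691.22 kJ/kg = -215.59 kJ/s
|Q| = 215.59 kW = 776.13 MJ/h

Q_c = 776 MJ/h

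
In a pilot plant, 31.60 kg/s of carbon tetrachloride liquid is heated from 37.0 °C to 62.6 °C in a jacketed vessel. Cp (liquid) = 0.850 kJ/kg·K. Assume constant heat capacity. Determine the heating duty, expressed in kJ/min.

Q = ṁ·Cp·ΔT = 31.60 × 0.850 × (62.6 − 37.0) = 687.62 kJ/s
Heating duty = 41257 kJ/min

Q = 41300 kJ/min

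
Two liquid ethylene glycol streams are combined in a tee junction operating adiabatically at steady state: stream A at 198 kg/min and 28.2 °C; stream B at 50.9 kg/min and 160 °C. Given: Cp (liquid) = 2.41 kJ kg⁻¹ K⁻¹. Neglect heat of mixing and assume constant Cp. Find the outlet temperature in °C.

Energy balance with Q = 0: Σ ṁᵢCp,ᵢ(T_out − Tᵢ) = 0
Σ ṁᵢCp,ᵢTᵢ = 198×2.41×28.2 + 50.9×2.41×160 = 33084
Σ ṁᵢCp,ᵢ = 198×2.41 + 50.9×2.41 = 599.85
T_out = 33084 / 599.85 = 55.153 °C

T_out = 55.2 °C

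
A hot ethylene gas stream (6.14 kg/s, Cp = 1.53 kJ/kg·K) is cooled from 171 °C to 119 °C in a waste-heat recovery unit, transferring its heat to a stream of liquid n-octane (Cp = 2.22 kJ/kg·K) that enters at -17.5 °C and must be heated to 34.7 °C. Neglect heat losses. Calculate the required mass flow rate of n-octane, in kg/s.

Heat released by hot stream: Q = 6.14 × 1.53 × (171 − 119) = 488.5 kJ/s
Energy balance on cold side (adiabatic exchanger): Q = ṁ_c·Cp_c·(T_c,out − T_c,in)
ṁ_c = 488.5 / [2.22 × (34.7 − -17.5)] = 4.2154 kg/s

ṁ_c = 4.22 kg/s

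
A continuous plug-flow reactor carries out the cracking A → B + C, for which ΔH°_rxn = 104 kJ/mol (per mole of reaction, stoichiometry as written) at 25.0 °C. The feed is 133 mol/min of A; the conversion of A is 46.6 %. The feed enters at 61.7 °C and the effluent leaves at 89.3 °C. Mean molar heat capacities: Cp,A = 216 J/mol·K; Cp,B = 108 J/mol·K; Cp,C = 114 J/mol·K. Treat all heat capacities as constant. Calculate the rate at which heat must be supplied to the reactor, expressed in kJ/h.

Extent of reaction ξ = 0.466 × 133 = 61.978 mol/min
Reaction term: ξ·ΔH°_rxn = 61.978 × 104 = 6445.7 kJ/min
Sensible, feed 61.7→25 °C: -1054.3 kJ/min
Outlet flows (mol/min): A 71.022, B 61.978, C 61.978
Sensible, products 25→89.3 °C: 1871.1 kJ/min
Q = ΔH = 7262.5 kJ/min = 121.04 kW
Heat supplied = 435750 kJ/h

Q_in = 436000 kJ/h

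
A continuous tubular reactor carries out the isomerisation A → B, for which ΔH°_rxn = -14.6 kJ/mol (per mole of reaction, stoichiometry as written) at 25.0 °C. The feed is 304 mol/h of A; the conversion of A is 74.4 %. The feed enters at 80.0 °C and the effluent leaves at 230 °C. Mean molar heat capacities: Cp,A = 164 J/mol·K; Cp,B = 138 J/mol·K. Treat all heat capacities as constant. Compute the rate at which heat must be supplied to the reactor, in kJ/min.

Extent of reaction ξ = 0.744 × 304 = 226.18 mol/h
Reaction term: ξ·ΔH°_rxn = 226.18 × -14.6 = -3302.2 kJ/h
Sensible, feed 80.0→25 °C: -2742.1 kJ/h
Outlet flows (mol/h): A 77.824, B 226.18
Sensible, products 25→230 °C: 9015 kJ/h
Q = ΔH = 2970.7 kJ/h = 0.8252 kW
Heat supplied = 49.512 kJ/min

Q_in = 49.5 kJ/min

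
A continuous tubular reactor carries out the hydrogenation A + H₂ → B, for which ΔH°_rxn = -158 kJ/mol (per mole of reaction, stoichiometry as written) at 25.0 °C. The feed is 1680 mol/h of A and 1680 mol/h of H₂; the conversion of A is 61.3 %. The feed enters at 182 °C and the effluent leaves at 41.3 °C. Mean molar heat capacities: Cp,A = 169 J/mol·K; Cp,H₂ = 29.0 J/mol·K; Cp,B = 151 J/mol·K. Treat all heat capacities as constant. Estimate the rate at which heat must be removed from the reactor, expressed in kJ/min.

Q_out = 3510 kJ/min

Extent of reaction ξ = 0.613 × 1680 = 1029.8 mol/h
Reaction term: ξ·ΔH°_rxn = 1029.8 × -158 = -162710 kJ/h
Sensible, feed 182→25 °C: -52224 kJ/h
Outlet flows (mol/h): A 650.16, H₂ 650.16, B 1029.8
Sensible, products 25→41.3 °C: 4633.1 kJ/h
Q = ΔH = -210310 kJ/h = -58.418 kW
Heat removed = 3505.1 kJ/min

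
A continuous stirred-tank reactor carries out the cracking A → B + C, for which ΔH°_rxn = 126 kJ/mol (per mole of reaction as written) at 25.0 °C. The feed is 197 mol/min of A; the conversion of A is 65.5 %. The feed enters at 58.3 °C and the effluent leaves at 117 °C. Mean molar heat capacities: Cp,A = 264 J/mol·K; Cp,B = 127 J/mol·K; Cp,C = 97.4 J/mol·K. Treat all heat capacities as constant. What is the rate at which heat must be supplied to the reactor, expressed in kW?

Q_in = 314 kW

Extent of reaction ξ = 0.655 × 197 = 129.03 mol/min
Reaction term: ξ·ΔH°_rxn = 129.03 × 126 = 16258 kJ/min
Sensible, feed 58.3→25 °C: -1731.9 kJ/min
Outlet flows (mol/min): A 67.965, B 129.03, C 129.03
Sensible, products 25→117 °C: 4314.6 kJ/min
Q = ΔH = 18841 kJ/min = 314.02 kW
Heat supplied = 314.02 kW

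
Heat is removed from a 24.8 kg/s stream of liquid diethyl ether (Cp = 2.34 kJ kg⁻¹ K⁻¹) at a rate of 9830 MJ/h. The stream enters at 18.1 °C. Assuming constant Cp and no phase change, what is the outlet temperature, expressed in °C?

T_out = -29.0 °C

Q = 9830 MJ/h = 2730.6 kJ/s
ΔT = Q/(ṁ·Cp) = 2730.6/(24.8×2.34) = 47.053 K
T_out = 18.1 − 47.053 = -28.953 °C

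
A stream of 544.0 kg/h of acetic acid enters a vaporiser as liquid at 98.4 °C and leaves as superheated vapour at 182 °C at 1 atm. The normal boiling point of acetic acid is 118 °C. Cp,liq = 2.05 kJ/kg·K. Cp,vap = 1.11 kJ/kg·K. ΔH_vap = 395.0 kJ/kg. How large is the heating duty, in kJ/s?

Q = 76.5 kJ/s

liquid 98.4→118 °C: 40.18 kJ/kg
vaporisation at 118 °C: 395 kJ/kg
vapour 118→182 °C: 71.04 kJ/kg
Δh = 40.18 + 395 + 71.04 = 506.22 kJ/kg
Q = ṁ·Δh = 544.0 kg/h × 506.22 kJ/kg = 275380 kJ/h
|Q| = 76.495 kW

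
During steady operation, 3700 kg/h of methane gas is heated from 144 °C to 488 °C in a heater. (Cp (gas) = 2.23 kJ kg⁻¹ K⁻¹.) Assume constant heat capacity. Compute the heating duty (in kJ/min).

Q = 47300 kJ/min

Q = ṁ·Cp·ΔT = 3700 × 2.23 × (488 − 144) = 2.8383e+06 kJ/h
Converting: 2.8383e+06 / 3600 s = 788.43 kW
Heating duty = 47306 kJ/min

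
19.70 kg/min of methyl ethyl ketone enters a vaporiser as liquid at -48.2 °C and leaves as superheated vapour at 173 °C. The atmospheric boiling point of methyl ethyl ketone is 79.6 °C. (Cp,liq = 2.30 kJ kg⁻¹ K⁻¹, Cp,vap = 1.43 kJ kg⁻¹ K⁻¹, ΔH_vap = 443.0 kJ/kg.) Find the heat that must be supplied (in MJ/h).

liquid -48.2→79.6 °C: 293.94 kJ/kg
vaporisation at 79.6 °C: 443 kJ/kg
vapour 79.6→173 °C: 133.56 kJ/kg
Δh = 293.94 + 443 + 133.56 = 870.5 kJ/kg
Q = ṁ·Δh = 19.70 kg/min × 870.5 kJ/kg = 17149 kJ/min
|Q| = 285.81 kW = 1028.9 MJ/h

Q = 1030 MJ/h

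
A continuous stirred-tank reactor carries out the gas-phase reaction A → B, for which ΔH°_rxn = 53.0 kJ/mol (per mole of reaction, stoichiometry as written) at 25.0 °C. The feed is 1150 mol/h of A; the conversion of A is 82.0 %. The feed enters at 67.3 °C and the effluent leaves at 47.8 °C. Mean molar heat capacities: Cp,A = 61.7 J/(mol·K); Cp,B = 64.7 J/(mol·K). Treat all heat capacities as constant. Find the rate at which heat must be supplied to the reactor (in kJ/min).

Q_in = 811 kJ/min

Extent of reaction ξ = 0.820 × 1150 = 943 mol/h
Reaction term: ξ·ΔH°_rxn = 943 × 53.0 = 49979 kJ/h
Sensible, feed 67.3→25 °C: -3001.4 kJ/h
Outlet flows (mol/h): A 207, B 943
Sensible, products 25→47.8 °C: 1682.3 kJ/h
Q = ΔH = 48660 kJ/h = 13.517 kW
Heat supplied = 811 kJ/min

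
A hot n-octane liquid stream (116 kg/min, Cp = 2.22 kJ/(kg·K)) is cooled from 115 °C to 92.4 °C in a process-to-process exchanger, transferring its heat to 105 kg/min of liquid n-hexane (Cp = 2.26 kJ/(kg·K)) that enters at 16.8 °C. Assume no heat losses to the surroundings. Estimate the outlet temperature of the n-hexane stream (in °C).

Heat released by hot stream: Q = 116 × 2.22 × (115 − 92.4) = 5820 kJ/min
Energy balance on cold side (adiabatic exchanger): Q = ṁ_c·Cp_c·(T_c,out − T_c,in)
T_c,out = 16.8 + 5820/(105 × 2.26) = 41.326 °C

T_c,out = 41.3 °C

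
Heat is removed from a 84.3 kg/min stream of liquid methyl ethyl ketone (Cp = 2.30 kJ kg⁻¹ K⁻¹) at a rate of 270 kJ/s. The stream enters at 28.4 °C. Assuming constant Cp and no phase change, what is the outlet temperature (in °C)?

Q = 270 kJ/s = 16200 kJ/min
ΔT = Q/(ṁ·Cp) = 16200/(84.3×2.30) = 83.553 K
T_out = 28.4 − 83.553 = -55.153 °C

T_out = -55.2 °C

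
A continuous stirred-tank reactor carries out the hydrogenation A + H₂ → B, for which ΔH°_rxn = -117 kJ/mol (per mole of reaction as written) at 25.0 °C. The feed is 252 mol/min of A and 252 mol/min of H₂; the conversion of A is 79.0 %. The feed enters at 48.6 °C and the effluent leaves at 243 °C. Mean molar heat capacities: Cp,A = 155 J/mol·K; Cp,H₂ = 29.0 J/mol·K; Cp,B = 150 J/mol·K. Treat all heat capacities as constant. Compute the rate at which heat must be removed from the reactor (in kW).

Extent of reaction ξ = 0.790 × 252 = 199.08 mol/min
Reaction term: ξ·ΔH°_rxn = 199.08 × -117 = -23292 kJ/min
Sensible, feed 48.6→25 °C: -1094.3 kJ/min
Outlet flows (mol/min): A 52.92, H₂ 52.92, B 199.08
Sensible, products 25→243 °C: 8632.6 kJ/min
Q = ΔH = -15754 kJ/min = -262.57 kW
Heat removed = 262.57 kW

Q_out = 263 kW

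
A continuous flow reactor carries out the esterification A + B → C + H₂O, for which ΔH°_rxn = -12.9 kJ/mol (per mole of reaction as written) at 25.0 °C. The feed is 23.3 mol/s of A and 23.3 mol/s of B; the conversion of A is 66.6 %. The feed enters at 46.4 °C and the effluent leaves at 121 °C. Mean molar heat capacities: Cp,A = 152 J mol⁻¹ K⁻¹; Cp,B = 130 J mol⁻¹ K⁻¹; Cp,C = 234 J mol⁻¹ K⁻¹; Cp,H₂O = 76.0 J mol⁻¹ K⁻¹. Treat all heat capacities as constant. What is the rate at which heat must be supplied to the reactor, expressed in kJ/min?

Extent of reaction ξ = 0.666 × 23.3 = 15.518 mol/s
Reaction term: ξ·ΔH°_rxn = 15.518 × -12.9 = -200.18 kJ/s
Sensible, feed 46.4→25 °C: -140.61 kJ/s
Outlet flows (mol/s): A 7.7822, B 7.7822, C 15.518, H₂O 15.518
Sensible, products 25→121 °C: 672.49 kJ/s
Q = ΔH = 331.7 kJ/s = 331.7 kW
Heat supplied = 19902 kJ/min

Q_in = 19900 kJ/min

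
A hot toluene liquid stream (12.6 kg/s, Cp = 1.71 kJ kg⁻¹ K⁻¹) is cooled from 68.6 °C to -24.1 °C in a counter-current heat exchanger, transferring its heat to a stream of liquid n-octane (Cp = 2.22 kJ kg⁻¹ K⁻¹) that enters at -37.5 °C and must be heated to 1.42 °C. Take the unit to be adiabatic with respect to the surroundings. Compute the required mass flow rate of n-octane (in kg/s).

Heat released by hot stream: Q = 12.6 × 1.71 × (68.6 − -24.1) = 1997.3 kJ/s
Energy balance on cold side (adiabatic exchanger): Q = ṁ_c·Cp_c·(T_c,out − T_c,in)
ṁ_c = 1997.3 / [2.22 × (1.42 − -37.5)] = 23.116 kg/s

ṁ_c = 23.1 kg/s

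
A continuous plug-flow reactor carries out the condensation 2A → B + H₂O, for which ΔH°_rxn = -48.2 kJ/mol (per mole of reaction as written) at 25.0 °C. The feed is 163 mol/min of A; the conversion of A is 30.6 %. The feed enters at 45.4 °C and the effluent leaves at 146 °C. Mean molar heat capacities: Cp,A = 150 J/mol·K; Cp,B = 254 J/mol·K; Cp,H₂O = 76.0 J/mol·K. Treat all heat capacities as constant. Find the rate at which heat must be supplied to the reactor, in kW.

Extent of reaction ξ = 0.306 × 163 / 2 = 24.939 mol/min
Reaction term: ξ·ΔH°_rxn = 24.939 × -48.2 = -1202.1 kJ/min
Sensible, feed 45.4→25 °C: -498.78 kJ/min
Outlet flows (mol/min): A 113.12, B 24.939, H₂O 24.939
Sensible, products 25→146 °C: 3049 kJ/min
Q = ΔH = 1348.1 kJ/min = 22.469 kW
Heat supplied = 22.469 kW

Q_in = 22.5 kW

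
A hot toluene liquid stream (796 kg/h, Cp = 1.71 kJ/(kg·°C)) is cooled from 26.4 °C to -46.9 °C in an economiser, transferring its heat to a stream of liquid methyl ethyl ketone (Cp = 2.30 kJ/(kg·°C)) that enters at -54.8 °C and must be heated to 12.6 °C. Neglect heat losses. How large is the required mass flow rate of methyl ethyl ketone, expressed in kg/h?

ṁ_c = 644 kg/h

Heat released by hot stream: Q = 796 × 1.71 × (26.4 − -46.9) = 99773 kJ/h
Energy balance on cold side (adiabatic exchanger): Q = ṁ_c·Cp_c·(T_c,out − T_c,in)
ṁ_c = 99773 / [2.30 × (12.6 − -54.8)] = 643.61 kg/h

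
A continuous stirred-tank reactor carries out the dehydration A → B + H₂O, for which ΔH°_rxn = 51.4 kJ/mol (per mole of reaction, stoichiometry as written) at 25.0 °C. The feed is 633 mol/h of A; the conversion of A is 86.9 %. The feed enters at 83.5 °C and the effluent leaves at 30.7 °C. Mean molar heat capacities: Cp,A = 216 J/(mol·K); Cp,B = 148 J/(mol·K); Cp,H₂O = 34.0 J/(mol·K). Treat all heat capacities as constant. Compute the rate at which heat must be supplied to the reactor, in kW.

Q_in = 5.82 kW

Extent of reaction ξ = 0.869 × 633 = 550.08 mol/h
Reaction term: ξ·ΔH°_rxn = 550.08 × 51.4 = 28274 kJ/h
Sensible, feed 83.5→25 °C: -7998.6 kJ/h
Outlet flows (mol/h): A 82.923, B 550.08, H₂O 550.08
Sensible, products 25→30.7 °C: 672.74 kJ/h
Q = ΔH = 20948 kJ/h = 5.8189 kW
Heat supplied = 5.8189 kW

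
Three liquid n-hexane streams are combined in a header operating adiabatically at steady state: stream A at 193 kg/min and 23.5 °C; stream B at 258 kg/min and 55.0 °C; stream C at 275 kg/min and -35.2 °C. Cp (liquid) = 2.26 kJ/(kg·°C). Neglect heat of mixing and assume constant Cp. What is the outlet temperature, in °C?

Adiabatic, steady state ⇒ Σ ṁᵢCp,ᵢ(T_out − Tᵢ) = 0
T_out = Σ ṁᵢCp,ᵢTᵢ / Σ ṁᵢCp,ᵢ
      = 20443 / 1640.8 = 12.459 °C

T_out = 12.5 °C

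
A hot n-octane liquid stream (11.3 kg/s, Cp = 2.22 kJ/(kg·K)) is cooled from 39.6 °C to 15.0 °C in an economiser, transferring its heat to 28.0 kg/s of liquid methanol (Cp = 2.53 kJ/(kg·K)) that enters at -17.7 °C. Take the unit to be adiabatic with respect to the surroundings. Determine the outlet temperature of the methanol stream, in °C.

Heat released by hot stream: Q = 11.3 × 2.22 × (39.6 − 15.0) = 617.12 kJ/s
Energy balance on cold side (adiabatic exchanger): Q = ṁ_c·Cp_c·(T_c,out − T_c,in)
T_c,out = -17.7 + 617.12/(28.0 × 2.53) = -8.9886 °C

T_c,out = -8.99 °C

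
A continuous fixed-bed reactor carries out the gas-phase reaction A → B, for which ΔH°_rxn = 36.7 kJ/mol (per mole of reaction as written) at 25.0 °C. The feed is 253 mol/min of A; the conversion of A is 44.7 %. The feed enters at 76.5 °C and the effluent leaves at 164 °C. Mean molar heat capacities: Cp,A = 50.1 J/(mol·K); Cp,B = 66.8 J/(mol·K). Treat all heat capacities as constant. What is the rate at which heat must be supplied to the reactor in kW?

Q_in = 92.0 kW

Extent of reaction ξ = 0.447 × 253 = 113.09 mol/min
Reaction term: ξ·ΔH°_rxn = 113.09 × 36.7 = 4150.4 kJ/min
Sensible, feed 76.5→25 °C: -652.78 kJ/min
Outlet flows (mol/min): A 139.91, B 113.09
Sensible, products 25→164 °C: 2024.4 kJ/min
Q = ΔH = 5522 kJ/min = 92.034 kW
Heat supplied = 92.034 kW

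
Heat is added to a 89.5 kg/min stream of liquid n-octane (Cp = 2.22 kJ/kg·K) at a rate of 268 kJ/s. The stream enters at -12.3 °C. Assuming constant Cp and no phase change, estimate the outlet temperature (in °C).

T_out = 68.6 °C

Q = 268 kJ/s = 16080 kJ/min
ΔT = Q/(ṁ·Cp) = 16080/(89.5×2.22) = 80.93 K
T_out = -12.3 + 80.93 = 68.63 °C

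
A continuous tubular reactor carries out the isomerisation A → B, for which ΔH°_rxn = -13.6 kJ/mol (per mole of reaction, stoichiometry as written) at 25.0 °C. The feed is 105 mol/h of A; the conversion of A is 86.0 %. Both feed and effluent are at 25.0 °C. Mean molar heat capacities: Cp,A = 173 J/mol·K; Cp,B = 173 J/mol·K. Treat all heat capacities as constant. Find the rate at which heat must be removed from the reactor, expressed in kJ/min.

Extent of reaction ξ = 0.860 × 105 = 90.3 mol/h
Reaction term: ξ·ΔH°_rxn = 90.3 × -13.6 = -1228.1 kJ/h
Q = ΔH = -1228.1 kJ/h = -0.34113 kW
Heat removed = 20.468 kJ/min

Q_out = 20.5 kJ/min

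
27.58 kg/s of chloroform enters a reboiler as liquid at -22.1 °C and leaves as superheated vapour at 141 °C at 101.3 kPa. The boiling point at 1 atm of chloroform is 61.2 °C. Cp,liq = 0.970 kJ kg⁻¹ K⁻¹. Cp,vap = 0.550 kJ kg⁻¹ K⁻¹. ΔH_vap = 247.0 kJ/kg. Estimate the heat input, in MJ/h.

liquid -22.1→61.2 °C: 80.801 kJ/kg
vaporisation at 61.2 °C: 247 kJ/kg
vapour 61.2→141 °C: 43.89 kJ/kg
Δh = 80.801 + 247 + 43.89 = 371.69 kJ/kg
Q = ṁ·Δh = 27.58 kg/s × 371.69 kJ/kg = 10251 kJ/s
|Q| = 10251 kW = 36904 MJ/h

Q = 36900 MJ/h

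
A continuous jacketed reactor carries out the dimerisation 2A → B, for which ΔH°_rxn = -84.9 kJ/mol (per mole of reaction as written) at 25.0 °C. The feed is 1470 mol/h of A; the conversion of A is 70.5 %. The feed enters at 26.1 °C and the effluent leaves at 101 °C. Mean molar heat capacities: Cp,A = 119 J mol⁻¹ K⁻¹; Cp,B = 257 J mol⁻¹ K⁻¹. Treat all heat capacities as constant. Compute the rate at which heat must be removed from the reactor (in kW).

Extent of reaction ξ = 0.705 × 1470 / 2 = 518.17 mol/h
Reaction term: ξ·ΔH°_rxn = 518.17 × -84.9 = -43993 kJ/h
Sensible, feed 26.1→25 °C: -192.42 kJ/h
Outlet flows (mol/h): A 433.65, B 518.17
Sensible, products 25→101 °C: 14043 kJ/h
Q = ΔH = -30143 kJ/h = -8.3729 kW
Heat removed = 8.3729 kW

Q_out = 8.37 kW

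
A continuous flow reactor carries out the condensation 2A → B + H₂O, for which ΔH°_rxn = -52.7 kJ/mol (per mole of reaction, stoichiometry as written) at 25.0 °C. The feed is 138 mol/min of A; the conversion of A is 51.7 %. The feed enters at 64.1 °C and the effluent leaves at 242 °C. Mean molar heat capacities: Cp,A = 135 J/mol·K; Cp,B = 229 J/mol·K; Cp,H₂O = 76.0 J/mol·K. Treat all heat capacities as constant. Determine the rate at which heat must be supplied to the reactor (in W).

Extent of reaction ξ = 0.517 × 138 / 2 = 35.673 mol/min
Reaction term: ξ·ΔH°_rxn = 35.673 × -52.7 = -1880 kJ/min
Sensible, feed 64.1→25 °C: -728.43 kJ/min
Outlet flows (mol/min): A 66.654, B 35.673, H₂O 35.673
Sensible, products 25→242 °C: 4313.6 kJ/min
Q = ΔH = 1705.2 kJ/min = 28.421 kW
Heat supplied = 28421 W

Q_in = 28400 W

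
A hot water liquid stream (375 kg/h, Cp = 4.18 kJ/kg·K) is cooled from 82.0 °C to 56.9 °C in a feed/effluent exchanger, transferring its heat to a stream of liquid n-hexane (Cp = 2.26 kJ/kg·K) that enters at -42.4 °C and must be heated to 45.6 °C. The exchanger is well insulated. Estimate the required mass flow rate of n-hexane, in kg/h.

Heat released by hot stream: Q = 375 × 4.18 × (82.0 − 56.9) = 39344 kJ/h
Energy balance on cold side (adiabatic exchanger): Q = ṁ_c·Cp_c·(T_c,out − T_c,in)
ṁ_c = 39344 / [2.26 × (45.6 − -42.4)] = 197.83 kg/h

ṁ_c = 198 kg/h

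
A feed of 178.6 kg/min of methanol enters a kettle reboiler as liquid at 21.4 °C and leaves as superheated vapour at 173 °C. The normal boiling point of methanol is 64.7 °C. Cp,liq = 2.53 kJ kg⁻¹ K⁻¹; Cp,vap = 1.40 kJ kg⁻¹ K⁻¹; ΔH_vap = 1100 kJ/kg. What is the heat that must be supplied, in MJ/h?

liquid 21.4→64.7 °C: 109.55 kJ/kg
vaporisation at 64.7 °C: 1100 kJ/kg
vapour 64.7→173 °C: 151.62 kJ/kg
Δh = 109.55 + 1100 + 151.62 = 1361.2 kJ/kg
Q = ṁ·Δh = 178.6 kg/min × 1361.2 kJ/kg = 243100 kJ/min
|Q| = 4051.7 kW = 14586 MJ/h

Q = 14600 MJ/h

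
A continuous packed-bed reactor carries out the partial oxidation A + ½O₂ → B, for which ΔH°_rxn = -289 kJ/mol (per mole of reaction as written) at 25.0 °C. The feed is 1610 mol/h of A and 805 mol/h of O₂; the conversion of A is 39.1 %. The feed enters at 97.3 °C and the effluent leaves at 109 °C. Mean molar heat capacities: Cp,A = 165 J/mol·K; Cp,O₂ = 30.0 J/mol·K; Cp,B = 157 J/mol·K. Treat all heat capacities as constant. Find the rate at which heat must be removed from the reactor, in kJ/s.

Q_out = 49.9 kJ/s

Extent of reaction ξ = 0.391 × 1610 = 629.51 mol/h
Reaction term: ξ·ΔH°_rxn = 629.51 × -289 = -181930 kJ/h
Sensible, feed 97.3→25 °C: -20953 kJ/h
Outlet flows (mol/h): A 980.49, O₂ 490.25, B 629.51
Sensible, products 25→109 °C: 23127 kJ/h
Q = ΔH = -179750 kJ/h = -49.932 kW
Heat removed = 49.932 kJ/s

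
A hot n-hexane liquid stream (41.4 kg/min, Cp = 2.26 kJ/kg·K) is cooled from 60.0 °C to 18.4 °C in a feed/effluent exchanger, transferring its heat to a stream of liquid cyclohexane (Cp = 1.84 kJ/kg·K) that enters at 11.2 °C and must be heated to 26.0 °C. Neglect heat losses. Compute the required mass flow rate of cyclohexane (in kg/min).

ṁ_c = 143 kg/min

Heat released by hot stream: Q = 41.4 × 2.26 × (60.0 − 18.4) = 3892.3 kJ/min
Energy balance on cold side (adiabatic exchanger): Q = ṁ_c·Cp_c·(T_c,out − T_c,in)
ṁ_c = 3892.3 / [1.84 × (26.0 − 11.2)] = 142.93 kg/min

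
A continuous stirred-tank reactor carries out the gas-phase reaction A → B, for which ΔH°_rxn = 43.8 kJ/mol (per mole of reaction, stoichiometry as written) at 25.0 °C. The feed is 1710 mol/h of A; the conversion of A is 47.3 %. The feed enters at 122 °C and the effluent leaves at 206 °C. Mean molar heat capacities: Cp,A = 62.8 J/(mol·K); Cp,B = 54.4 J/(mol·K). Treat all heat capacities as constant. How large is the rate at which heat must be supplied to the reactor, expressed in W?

Q_in = 12000 W

Extent of reaction ξ = 0.473 × 1710 = 808.83 mol/h
Reaction term: ξ·ΔH°_rxn = 808.83 × 43.8 = 35427 kJ/h
Sensible, feed 122→25 °C: -10417 kJ/h
Outlet flows (mol/h): A 901.17, B 808.83
Sensible, products 25→206 °C: 18207 kJ/h
Q = ΔH = 43218 kJ/h = 12.005 kW
Heat supplied = 12005 W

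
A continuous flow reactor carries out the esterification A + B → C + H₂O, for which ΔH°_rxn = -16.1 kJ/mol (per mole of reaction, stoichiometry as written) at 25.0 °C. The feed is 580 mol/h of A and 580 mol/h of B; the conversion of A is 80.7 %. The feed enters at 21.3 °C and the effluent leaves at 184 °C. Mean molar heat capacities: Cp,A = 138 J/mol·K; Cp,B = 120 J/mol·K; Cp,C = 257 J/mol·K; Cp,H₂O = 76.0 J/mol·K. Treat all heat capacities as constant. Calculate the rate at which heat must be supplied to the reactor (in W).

Extent of reaction ξ = 0.807 × 580 = 468.06 mol/h
Reaction term: ξ·ΔH°_rxn = 468.06 × -16.1 = -7535.8 kJ/h
Sensible, feed 21.3→25 °C: 553.67 kJ/h
Outlet flows (mol/h): A 111.94, B 111.94, C 468.06, H₂O 468.06
Sensible, products 25→184 °C: 29374 kJ/h
Q = ΔH = 22392 kJ/h = 6.2201 kW
Heat supplied = 6220.1 W

Q_in = 6220 W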